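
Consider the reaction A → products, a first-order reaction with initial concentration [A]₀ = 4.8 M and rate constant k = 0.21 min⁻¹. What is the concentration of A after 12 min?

0.3862 M

Step 1: For a first-order reaction: [A] = [A]₀ × e^(-kt)
Step 2: [A] = 4.8 × e^(-0.21 × 12)
Step 3: [A] = 4.8 × e^(-2.52)
Step 4: [A] = 4.8 × 0.0804596 = 0.3862 M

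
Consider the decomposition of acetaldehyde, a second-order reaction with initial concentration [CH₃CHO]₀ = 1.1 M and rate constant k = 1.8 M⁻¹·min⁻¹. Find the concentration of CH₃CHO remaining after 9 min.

0.05845 M

Step 1: For a second-order reaction: 1/[CH₃CHO] = 1/[CH₃CHO]₀ + kt
Step 2: 1/[CH₃CHO] = 1/1.1 + 1.8 × 9
Step 3: 1/[CH₃CHO] = 0.9091 + 16.2 = 17.11
Step 4: [CH₃CHO] = 1/17.11 = 0.05845 M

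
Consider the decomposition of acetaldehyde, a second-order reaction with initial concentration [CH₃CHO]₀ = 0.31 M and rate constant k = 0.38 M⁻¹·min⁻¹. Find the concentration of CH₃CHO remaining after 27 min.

0.07415 M

Step 1: For a second-order reaction: 1/[CH₃CHO] = 1/[CH₃CHO]₀ + kt
Step 2: 1/[CH₃CHO] = 1/0.31 + 0.38 × 27
Step 3: 1/[CH₃CHO] = 3.226 + 10.26 = 13.49
Step 4: [CH₃CHO] = 1/13.49 = 0.07415 M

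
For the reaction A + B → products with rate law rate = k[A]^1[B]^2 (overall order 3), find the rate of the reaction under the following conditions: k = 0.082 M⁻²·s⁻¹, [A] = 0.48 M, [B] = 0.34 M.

0.00455 M/s

Step 1: The rate law is rate = k[A]^1[B]^2, overall order = 1+2 = 3
Step 2: Substitute values: rate = 0.082 × (0.48)^1 × (0.34)^2
Step 3: rate = 0.082 × 0.48 × 0.1156 = 0.00455002 M/s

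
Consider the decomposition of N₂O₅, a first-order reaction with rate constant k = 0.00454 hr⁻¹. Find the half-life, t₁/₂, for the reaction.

152.7 hr

Step 1: For a first-order reaction, t₁/₂ = ln(2)/k
Step 2: t₁/₂ = ln(2)/0.00454
Step 3: t₁/₂ = 0.6931/0.00454 = 152.7 hr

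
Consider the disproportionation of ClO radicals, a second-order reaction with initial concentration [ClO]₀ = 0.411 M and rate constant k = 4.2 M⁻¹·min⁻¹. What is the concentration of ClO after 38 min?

0.006172 M

Step 1: For a second-order reaction: 1/[ClO] = 1/[ClO]₀ + kt
Step 2: 1/[ClO] = 1/0.411 + 4.2 × 38
Step 3: 1/[ClO] = 2.433 + 159.6 = 162
Step 4: [ClO] = 1/162 = 0.006172 M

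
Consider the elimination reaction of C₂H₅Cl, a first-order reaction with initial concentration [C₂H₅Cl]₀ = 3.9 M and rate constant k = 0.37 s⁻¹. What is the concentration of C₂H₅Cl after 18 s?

0.004996 M

Step 1: For a first-order reaction: [C₂H₅Cl] = [C₂H₅Cl]₀ × e^(-kt)
Step 2: [C₂H₅Cl] = 3.9 × e^(-0.37 × 18)
Step 3: [C₂H₅Cl] = 3.9 × e^(-6.66)
Step 4: [C₂H₅Cl] = 3.9 × 0.00128115 = 0.004996 M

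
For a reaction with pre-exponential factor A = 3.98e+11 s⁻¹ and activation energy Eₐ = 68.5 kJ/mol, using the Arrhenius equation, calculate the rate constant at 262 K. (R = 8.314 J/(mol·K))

8.76e-03 s⁻¹

Step 1: Use the Arrhenius equation: k = A × exp(-Eₐ/RT)
Step 2: Convert Eₐ to J/mol: 68.5 kJ/mol = 68500 J/mol
Step 3: Calculate the exponent: -Eₐ/(RT) = -68500/(8.314 × 262) = -31.44700
Step 4: k = 3.98e+11 × exp(-31.44700)
Step 5: k = 3.98e+11 × 2.20162e-14 = 8.7624e-03 s⁻¹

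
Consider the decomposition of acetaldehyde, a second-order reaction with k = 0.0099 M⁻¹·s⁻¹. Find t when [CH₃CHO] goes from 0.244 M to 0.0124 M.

7732 s

Step 1: For second-order: t = (1/[CH₃CHO] - 1/[CH₃CHO]₀)/k
Step 2: t = (1/0.0124 - 1/0.244)/0.0099
Step 3: t = (80.65 - 4.098)/0.0099
Step 4: t = 76.55/0.0099 = 7732 s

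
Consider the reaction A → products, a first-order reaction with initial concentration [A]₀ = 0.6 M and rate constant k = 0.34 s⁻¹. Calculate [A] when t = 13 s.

0.007221 M

Step 1: For a first-order reaction: [A] = [A]₀ × e^(-kt)
Step 2: [A] = 0.6 × e^(-0.34 × 13)
Step 3: [A] = 0.6 × e^(-4.42)
Step 4: [A] = 0.6 × 0.0120342 = 0.007221 M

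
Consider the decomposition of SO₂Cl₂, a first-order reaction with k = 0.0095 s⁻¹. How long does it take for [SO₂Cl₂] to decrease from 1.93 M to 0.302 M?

195.2 s

Step 1: For first-order: t = ln([SO₂Cl₂]₀/[SO₂Cl₂])/k
Step 2: t = ln(1.93/0.302)/0.0095
Step 3: t = ln(6.391)/0.0095
Step 4: t = 1.855/0.0095 = 195.2 s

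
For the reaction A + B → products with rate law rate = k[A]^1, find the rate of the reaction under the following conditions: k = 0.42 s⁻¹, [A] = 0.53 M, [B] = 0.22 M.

0.2226 M/s

Step 1: The rate law is rate = k[A]^1
Step 2: Note that the rate does not depend on [B] (zero order in B).
Step 3: rate = 0.42 × (0.53)^1 = 0.2226 M/s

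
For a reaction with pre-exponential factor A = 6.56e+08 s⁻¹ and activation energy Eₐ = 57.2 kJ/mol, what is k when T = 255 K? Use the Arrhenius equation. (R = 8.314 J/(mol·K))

1.26e-03 s⁻¹

Step 1: Use the Arrhenius equation: k = A × exp(-Eₐ/RT)
Step 2: Convert Eₐ to J/mol: 57.2 kJ/mol = 57200 J/mol
Step 3: Calculate the exponent: -Eₐ/(RT) = -57200/(8.314 × 255) = -26.98024
Step 4: k = 6.56e+08 × exp(-26.98024)
Step 5: k = 6.56e+08 × 1.91704e-12 = 1.2576e-03 s⁻¹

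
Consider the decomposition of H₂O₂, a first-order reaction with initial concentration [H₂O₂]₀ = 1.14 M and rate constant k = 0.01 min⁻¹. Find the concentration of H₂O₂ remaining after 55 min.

0.6577 M

Step 1: For a first-order reaction: [H₂O₂] = [H₂O₂]₀ × e^(-kt)
Step 2: [H₂O₂] = 1.14 × e^(-0.01 × 55)
Step 3: [H₂O₂] = 1.14 × e^(-0.55)
Step 4: [H₂O₂] = 1.14 × 0.57695 = 0.6577 M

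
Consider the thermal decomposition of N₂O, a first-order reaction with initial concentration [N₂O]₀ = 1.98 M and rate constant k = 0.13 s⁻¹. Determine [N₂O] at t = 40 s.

0.01092 M

Step 1: For a first-order reaction: [N₂O] = [N₂O]₀ × e^(-kt)
Step 2: [N₂O] = 1.98 × e^(-0.13 × 40)
Step 3: [N₂O] = 1.98 × e^(-5.2)
Step 4: [N₂O] = 1.98 × 0.00551656 = 0.01092 M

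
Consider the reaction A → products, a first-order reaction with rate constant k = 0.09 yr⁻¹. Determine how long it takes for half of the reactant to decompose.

7.702 yr

Step 1: For a first-order reaction, t₁/₂ = ln(2)/k
Step 2: t₁/₂ = ln(2)/0.09
Step 3: t₁/₂ = 0.6931/0.09 = 7.702 yr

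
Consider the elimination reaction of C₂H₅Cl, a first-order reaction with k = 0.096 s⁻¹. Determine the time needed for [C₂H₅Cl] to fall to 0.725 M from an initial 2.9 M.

14.44 s

Step 1: For first-order: t = ln([C₂H₅Cl]₀/[C₂H₅Cl])/k
Step 2: t = ln(2.9/0.725)/0.096
Step 3: t = ln(4)/0.096
Step 4: t = 1.386/0.096 = 14.44 s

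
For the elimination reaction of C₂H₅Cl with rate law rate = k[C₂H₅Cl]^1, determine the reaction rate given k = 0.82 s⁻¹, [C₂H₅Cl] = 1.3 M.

1.066 M/s

Step 1: Identify the rate law: rate = k[C₂H₅Cl]^1
Step 2: Substitute values: rate = 0.82 × (1.3)^1
Step 3: Calculate: rate = 0.82 × 1.3 = 1.066 M/s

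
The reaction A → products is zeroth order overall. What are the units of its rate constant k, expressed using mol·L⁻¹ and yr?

mol·L⁻¹·yr⁻¹

Step 1: For overall order n, rate = k × (concentration)^n.
Step 2: Rate has units mol·L⁻¹·yr⁻¹; concentration term has units (mol·L⁻¹)^0.
Step 3: k = rate / (concentration)^n, so units of k = (mol·L⁻¹)^(1-0)·yr⁻¹ = mol·L⁻¹·yr⁻¹.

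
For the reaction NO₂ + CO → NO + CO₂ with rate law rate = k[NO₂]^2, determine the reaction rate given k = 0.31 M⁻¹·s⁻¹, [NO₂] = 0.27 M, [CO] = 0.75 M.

0.0226 M/s

Step 1: The rate law is rate = k[NO₂]^2
Step 2: Note that the rate does not depend on [CO] (zero order in CO).
Step 3: rate = 0.31 × (0.27)^2 = 0.022599 M/s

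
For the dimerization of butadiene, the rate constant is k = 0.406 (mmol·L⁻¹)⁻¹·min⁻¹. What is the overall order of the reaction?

second order (2)

Step 1: The units of k for an nth-order reaction are (concentration)^(1-n)·(time)⁻¹.
Step 2: Here k has units (mmol·L⁻¹)⁻¹·min⁻¹, so the concentration exponent is -1.
Step 3: 1 - n = -1 ⇒ n = 2. The reaction is second order.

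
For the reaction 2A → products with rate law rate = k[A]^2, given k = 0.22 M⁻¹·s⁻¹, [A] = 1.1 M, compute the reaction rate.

0.2662 M/s

Step 1: Identify the rate law: rate = k[A]^2
Step 2: Substitute values: rate = 0.22 × (1.1)^2
Step 3: Calculate: rate = 0.22 × 1.21 = 0.2662 M/s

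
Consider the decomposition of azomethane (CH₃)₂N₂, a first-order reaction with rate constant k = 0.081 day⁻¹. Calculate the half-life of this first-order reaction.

8.557 day

Step 1: For a first-order reaction, t₁/₂ = ln(2)/k
Step 2: t₁/₂ = ln(2)/0.081
Step 3: t₁/₂ = 0.6931/0.081 = 8.557 day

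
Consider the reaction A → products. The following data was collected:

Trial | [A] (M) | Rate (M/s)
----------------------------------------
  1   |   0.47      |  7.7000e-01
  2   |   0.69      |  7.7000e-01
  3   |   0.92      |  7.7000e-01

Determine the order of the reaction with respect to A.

zeroth order (0)

Step 1: Compare trials - when concentration changes, rate stays constant.
Step 2: rate₂/rate₁ = 7.7000e-01/7.7000e-01 = 1
Step 3: [A]₂/[A]₁ = 0.69/0.47 = 1.468
Step 4: Since rate ratio ≈ (conc ratio)^0, the reaction is zeroth order.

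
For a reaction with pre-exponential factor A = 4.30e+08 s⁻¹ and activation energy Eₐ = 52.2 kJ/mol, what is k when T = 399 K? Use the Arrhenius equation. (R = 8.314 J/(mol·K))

6.30e+01 s⁻¹

Step 1: Use the Arrhenius equation: k = A × exp(-Eₐ/RT)
Step 2: Convert Eₐ to J/mol: 52.2 kJ/mol = 52200 J/mol
Step 3: Calculate the exponent: -Eₐ/(RT) = -52200/(8.314 × 399) = -15.73576
Step 4: k = 4.30e+08 × exp(-15.73576)
Step 5: k = 4.30e+08 × 1.46570e-07 = 6.3025e+01 s⁻¹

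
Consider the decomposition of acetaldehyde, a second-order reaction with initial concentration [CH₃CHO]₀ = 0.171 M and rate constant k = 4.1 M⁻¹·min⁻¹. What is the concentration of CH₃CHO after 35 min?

0.006696 M

Step 1: For a second-order reaction: 1/[CH₃CHO] = 1/[CH₃CHO]₀ + kt
Step 2: 1/[CH₃CHO] = 1/0.171 + 4.1 × 35
Step 3: 1/[CH₃CHO] = 5.848 + 143.5 = 149.3
Step 4: [CH₃CHO] = 1/149.3 = 0.006696 M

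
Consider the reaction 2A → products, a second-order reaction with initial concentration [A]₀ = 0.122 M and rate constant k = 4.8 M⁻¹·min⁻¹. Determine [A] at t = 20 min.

0.009597 M

Step 1: For a second-order reaction: 1/[A] = 1/[A]₀ + kt
Step 2: 1/[A] = 1/0.122 + 4.8 × 20
Step 3: 1/[A] = 8.197 + 96 = 104.2
Step 4: [A] = 1/104.2 = 0.009597 M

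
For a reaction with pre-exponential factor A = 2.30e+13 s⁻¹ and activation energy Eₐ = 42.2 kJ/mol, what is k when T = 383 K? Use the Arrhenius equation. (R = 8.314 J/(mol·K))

4.04e+07 s⁻¹

Step 1: Use the Arrhenius equation: k = A × exp(-Eₐ/RT)
Step 2: Convert Eₐ to J/mol: 42.2 kJ/mol = 42200 J/mol
Step 3: Calculate the exponent: -Eₐ/(RT) = -42200/(8.314 × 383) = -13.25268
Step 4: k = 2.30e+13 × exp(-13.25268)
Step 5: k = 2.30e+13 × 1.75563e-06 = 4.0379e+07 s⁻¹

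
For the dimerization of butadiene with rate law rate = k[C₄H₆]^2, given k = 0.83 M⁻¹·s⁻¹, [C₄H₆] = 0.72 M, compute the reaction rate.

0.4303 M/s

Step 1: Identify the rate law: rate = k[C₄H₆]^2
Step 2: Substitute values: rate = 0.83 × (0.72)^2
Step 3: Calculate: rate = 0.83 × 0.5184 = 0.430272 M/s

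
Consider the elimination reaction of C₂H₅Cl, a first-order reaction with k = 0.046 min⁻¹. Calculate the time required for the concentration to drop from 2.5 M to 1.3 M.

14.22 min

Step 1: For first-order: t = ln([C₂H₅Cl]₀/[C₂H₅Cl])/k
Step 2: t = ln(2.5/1.3)/0.046
Step 3: t = ln(1.923)/0.046
Step 4: t = 0.6539/0.046 = 14.22 min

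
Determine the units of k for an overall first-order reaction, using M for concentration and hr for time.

hr⁻¹

Step 1: For overall order n, rate = k × (concentration)^n.
Step 2: Rate has units M·hr⁻¹; concentration term has units M^1.
Step 3: k = rate / (concentration)^n, so units of k = M^(1-1)·hr⁻¹ = hr⁻¹.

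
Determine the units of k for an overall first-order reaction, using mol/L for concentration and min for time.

min⁻¹

Step 1: For overall order n, rate = k × (concentration)^n.
Step 2: Rate has units mol/L·min⁻¹; concentration term has units (mol/L)^1.
Step 3: k = rate / (concentration)^n, so units of k = (mol/L)^(1-1)·min⁻¹ = min⁻¹.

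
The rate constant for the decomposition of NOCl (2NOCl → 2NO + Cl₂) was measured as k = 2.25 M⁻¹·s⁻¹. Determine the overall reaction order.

second order (2)

Step 1: The units of k for an nth-order reaction are (concentration)^(1-n)·(time)⁻¹.
Step 2: Here k has units M⁻¹·s⁻¹, so the concentration exponent is -1.
Step 3: 1 - n = -1 ⇒ n = 2. The reaction is second order.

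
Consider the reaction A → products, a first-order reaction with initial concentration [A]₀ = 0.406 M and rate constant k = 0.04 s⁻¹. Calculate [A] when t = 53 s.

0.04873 M

Step 1: For a first-order reaction: [A] = [A]₀ × e^(-kt)
Step 2: [A] = 0.406 × e^(-0.04 × 53)
Step 3: [A] = 0.406 × e^(-2.12)
Step 4: [A] = 0.406 × 0.120032 = 0.04873 M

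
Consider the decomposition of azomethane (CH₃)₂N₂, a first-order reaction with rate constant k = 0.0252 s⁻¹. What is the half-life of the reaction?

27.51 s

Step 1: For a first-order reaction, t₁/₂ = ln(2)/k
Step 2: t₁/₂ = ln(2)/0.0252
Step 3: t₁/₂ = 0.6931/0.0252 = 27.51 s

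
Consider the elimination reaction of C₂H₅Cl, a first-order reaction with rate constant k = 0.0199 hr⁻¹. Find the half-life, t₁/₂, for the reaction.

34.83 hr

Step 1: For a first-order reaction, t₁/₂ = ln(2)/k
Step 2: t₁/₂ = ln(2)/0.0199
Step 3: t₁/₂ = 0.6931/0.0199 = 34.83 hr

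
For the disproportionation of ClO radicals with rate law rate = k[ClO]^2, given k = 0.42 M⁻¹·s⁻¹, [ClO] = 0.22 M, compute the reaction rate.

0.02033 M/s

Step 1: Identify the rate law: rate = k[ClO]^2
Step 2: Substitute values: rate = 0.42 × (0.22)^2
Step 3: Calculate: rate = 0.42 × 0.0484 = 0.020328 M/s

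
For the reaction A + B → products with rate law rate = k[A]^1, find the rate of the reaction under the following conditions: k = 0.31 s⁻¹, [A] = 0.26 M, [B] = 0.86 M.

0.0806 M/s

Step 1: The rate law is rate = k[A]^1
Step 2: Note that the rate does not depend on [B] (zero order in B).
Step 3: rate = 0.31 × (0.26)^1 = 0.0806 M/s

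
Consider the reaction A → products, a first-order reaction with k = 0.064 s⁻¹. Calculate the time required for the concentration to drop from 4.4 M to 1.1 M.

21.66 s

Step 1: For first-order: t = ln([A]₀/[A])/k
Step 2: t = ln(4.4/1.1)/0.064
Step 3: t = ln(4)/0.064
Step 4: t = 1.386/0.064 = 21.66 s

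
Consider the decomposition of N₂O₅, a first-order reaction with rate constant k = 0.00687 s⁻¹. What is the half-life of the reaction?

100.9 s

Step 1: For a first-order reaction, t₁/₂ = ln(2)/k
Step 2: t₁/₂ = ln(2)/0.00687
Step 3: t₁/₂ = 0.6931/0.00687 = 100.9 s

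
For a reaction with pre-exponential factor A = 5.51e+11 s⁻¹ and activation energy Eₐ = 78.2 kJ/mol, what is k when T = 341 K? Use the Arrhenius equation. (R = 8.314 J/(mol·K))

5.78e-01 s⁻¹

Step 1: Use the Arrhenius equation: k = A × exp(-Eₐ/RT)
Step 2: Convert Eₐ to J/mol: 78.2 kJ/mol = 78200 J/mol
Step 3: Calculate the exponent: -Eₐ/(RT) = -78200/(8.314 × 341) = -27.58305
Step 4: k = 5.51e+11 × exp(-27.58305)
Step 5: k = 5.51e+11 × 1.04914e-12 = 5.7808e-01 s⁻¹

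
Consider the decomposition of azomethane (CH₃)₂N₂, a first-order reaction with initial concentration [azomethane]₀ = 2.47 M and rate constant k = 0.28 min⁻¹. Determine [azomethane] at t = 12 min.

0.0858 M

Step 1: For a first-order reaction: [azomethane] = [azomethane]₀ × e^(-kt)
Step 2: [azomethane] = 2.47 × e^(-0.28 × 12)
Step 3: [azomethane] = 2.47 × e^(-3.36)
Step 4: [azomethane] = 2.47 × 0.0347353 = 0.0858 M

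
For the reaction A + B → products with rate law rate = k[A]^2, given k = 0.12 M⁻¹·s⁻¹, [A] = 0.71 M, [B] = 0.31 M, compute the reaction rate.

0.06049 M/s

Step 1: The rate law is rate = k[A]^2
Step 2: Note that the rate does not depend on [B] (zero order in B).
Step 3: rate = 0.12 × (0.71)^2 = 0.060492 M/s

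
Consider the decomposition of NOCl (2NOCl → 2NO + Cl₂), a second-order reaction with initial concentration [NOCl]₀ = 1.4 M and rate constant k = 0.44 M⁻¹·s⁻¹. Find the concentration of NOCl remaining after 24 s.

0.0887 M

Step 1: For a second-order reaction: 1/[NOCl] = 1/[NOCl]₀ + kt
Step 2: 1/[NOCl] = 1/1.4 + 0.44 × 24
Step 3: 1/[NOCl] = 0.7143 + 10.56 = 11.27
Step 4: [NOCl] = 1/11.27 = 0.0887 M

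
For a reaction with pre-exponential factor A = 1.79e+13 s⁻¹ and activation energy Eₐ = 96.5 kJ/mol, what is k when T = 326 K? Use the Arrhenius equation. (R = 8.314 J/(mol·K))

6.17e-03 s⁻¹

Step 1: Use the Arrhenius equation: k = A × exp(-Eₐ/RT)
Step 2: Convert Eₐ to J/mol: 96.5 kJ/mol = 96500 J/mol
Step 3: Calculate the exponent: -Eₐ/(RT) = -96500/(8.314 × 326) = -35.60407
Step 4: k = 1.79e+13 × exp(-35.60407)
Step 5: k = 1.79e+13 × 3.44627e-16 = 6.1688e-03 s⁻¹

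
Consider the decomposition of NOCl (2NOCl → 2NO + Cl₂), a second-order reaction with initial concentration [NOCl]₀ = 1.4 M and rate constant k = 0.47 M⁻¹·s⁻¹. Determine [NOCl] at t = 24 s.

0.08337 M

Step 1: For a second-order reaction: 1/[NOCl] = 1/[NOCl]₀ + kt
Step 2: 1/[NOCl] = 1/1.4 + 0.47 × 24
Step 3: 1/[NOCl] = 0.7143 + 11.28 = 11.99
Step 4: [NOCl] = 1/11.99 = 0.08337 M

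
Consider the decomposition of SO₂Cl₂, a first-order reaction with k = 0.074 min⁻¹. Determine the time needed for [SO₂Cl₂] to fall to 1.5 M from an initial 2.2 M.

5.176 min

Step 1: For first-order: t = ln([SO₂Cl₂]₀/[SO₂Cl₂])/k
Step 2: t = ln(2.2/1.5)/0.074
Step 3: t = ln(1.467)/0.074
Step 4: t = 0.383/0.074 = 5.176 min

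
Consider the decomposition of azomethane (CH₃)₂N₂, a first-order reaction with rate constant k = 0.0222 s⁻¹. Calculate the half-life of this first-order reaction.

31.22 s

Step 1: For a first-order reaction, t₁/₂ = ln(2)/k
Step 2: t₁/₂ = ln(2)/0.0222
Step 3: t₁/₂ = 0.6931/0.0222 = 31.22 s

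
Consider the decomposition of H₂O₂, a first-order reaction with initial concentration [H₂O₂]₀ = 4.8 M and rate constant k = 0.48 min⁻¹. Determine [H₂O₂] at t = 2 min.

1.838 M

Step 1: For a first-order reaction: [H₂O₂] = [H₂O₂]₀ × e^(-kt)
Step 2: [H₂O₂] = 4.8 × e^(-0.48 × 2)
Step 3: [H₂O₂] = 4.8 × e^(-0.96)
Step 4: [H₂O₂] = 4.8 × 0.382893 = 1.838 M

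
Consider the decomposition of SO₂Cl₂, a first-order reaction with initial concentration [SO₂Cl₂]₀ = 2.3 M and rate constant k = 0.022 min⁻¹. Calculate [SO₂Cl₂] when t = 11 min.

1.806 M

Step 1: For a first-order reaction: [SO₂Cl₂] = [SO₂Cl₂]₀ × e^(-kt)
Step 2: [SO₂Cl₂] = 2.3 × e^(-0.022 × 11)
Step 3: [SO₂Cl₂] = 2.3 × e^(-0.242)
Step 4: [SO₂Cl₂] = 2.3 × 0.785056 = 1.806 M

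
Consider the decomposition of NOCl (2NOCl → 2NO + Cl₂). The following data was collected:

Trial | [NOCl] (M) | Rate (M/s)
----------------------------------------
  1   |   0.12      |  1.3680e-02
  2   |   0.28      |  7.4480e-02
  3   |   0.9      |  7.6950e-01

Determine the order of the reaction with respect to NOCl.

second order (2)

Step 1: Compare trials to find order n where rate₂/rate₁ = ([NOCl]₂/[NOCl]₁)^n
Step 2: rate₂/rate₁ = 7.4480e-02/1.3680e-02 = 5.444
Step 3: [NOCl]₂/[NOCl]₁ = 0.28/0.12 = 2.333
Step 4: n = ln(5.444)/ln(2.333) = 2.00 ≈ 2
Step 5: The reaction is second order in NOCl.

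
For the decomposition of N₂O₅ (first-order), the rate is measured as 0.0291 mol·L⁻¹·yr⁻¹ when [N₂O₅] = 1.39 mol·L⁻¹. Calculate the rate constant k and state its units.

0.02094 yr⁻¹

Step 1: rate = k[N₂O₅]^1, so k = rate / [N₂O₅]^1.
Step 2: k = 0.0291 / (1.39)^1 = 0.0291 / 1.39.
Step 3: k = 0.02094 yr⁻¹.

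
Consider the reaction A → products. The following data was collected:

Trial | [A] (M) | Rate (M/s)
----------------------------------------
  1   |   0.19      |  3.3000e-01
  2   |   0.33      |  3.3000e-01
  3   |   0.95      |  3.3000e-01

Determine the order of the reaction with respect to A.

zeroth order (0)

Step 1: Compare trials - when concentration changes, rate stays constant.
Step 2: rate₂/rate₁ = 3.3000e-01/3.3000e-01 = 1
Step 3: [A]₂/[A]₁ = 0.33/0.19 = 1.737
Step 4: Since rate ratio ≈ (conc ratio)^0, the reaction is zeroth order.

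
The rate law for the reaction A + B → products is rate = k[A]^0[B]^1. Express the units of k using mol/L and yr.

yr⁻¹

Step 1: Overall order = 0 + 1 = 1.
Step 2: rate has units mol/L·yr⁻¹; [A]^0[B]^1 has units (mol/L)^1.
Step 3: k = rate/([A]^0[B]^1), so units of k = (mol/L)^(1-1)·yr⁻¹ = yr⁻¹.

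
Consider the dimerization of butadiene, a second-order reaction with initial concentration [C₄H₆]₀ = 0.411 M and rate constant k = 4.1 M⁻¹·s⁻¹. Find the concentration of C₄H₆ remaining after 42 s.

0.005726 M

Step 1: For a second-order reaction: 1/[C₄H₆] = 1/[C₄H₆]₀ + kt
Step 2: 1/[C₄H₆] = 1/0.411 + 4.1 × 42
Step 3: 1/[C₄H₆] = 2.433 + 172.2 = 174.6
Step 4: [C₄H₆] = 1/174.6 = 0.005726 M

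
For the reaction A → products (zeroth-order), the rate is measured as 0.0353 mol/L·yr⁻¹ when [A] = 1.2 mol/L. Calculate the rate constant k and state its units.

0.0353 mol/L·yr⁻¹

Step 1: For a zeroth-order reaction, rate = k (independent of concentration).
Step 2: k = rate = 0.0353 mol/L·yr⁻¹.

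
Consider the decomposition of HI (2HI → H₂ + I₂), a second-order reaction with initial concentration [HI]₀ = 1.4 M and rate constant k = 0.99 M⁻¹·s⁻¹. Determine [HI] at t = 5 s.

0.1765 M

Step 1: For a second-order reaction: 1/[HI] = 1/[HI]₀ + kt
Step 2: 1/[HI] = 1/1.4 + 0.99 × 5
Step 3: 1/[HI] = 0.7143 + 4.95 = 5.664
Step 4: [HI] = 1/5.664 = 0.1765 M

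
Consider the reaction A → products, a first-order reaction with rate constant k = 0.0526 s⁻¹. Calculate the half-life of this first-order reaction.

13.18 s

Step 1: For a first-order reaction, t₁/₂ = ln(2)/k
Step 2: t₁/₂ = ln(2)/0.0526
Step 3: t₁/₂ = 0.6931/0.0526 = 13.18 s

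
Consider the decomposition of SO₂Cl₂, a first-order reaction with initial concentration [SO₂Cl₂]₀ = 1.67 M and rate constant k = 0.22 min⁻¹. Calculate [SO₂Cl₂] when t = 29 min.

0.002831 M

Step 1: For a first-order reaction: [SO₂Cl₂] = [SO₂Cl₂]₀ × e^(-kt)
Step 2: [SO₂Cl₂] = 1.67 × e^(-0.22 × 29)
Step 3: [SO₂Cl₂] = 1.67 × e^(-6.38)
Step 4: [SO₂Cl₂] = 1.67 × 0.00169512 = 0.002831 M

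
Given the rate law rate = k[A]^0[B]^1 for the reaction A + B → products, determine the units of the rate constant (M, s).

s⁻¹

Step 1: Overall order = 0 + 1 = 1.
Step 2: rate has units M·s⁻¹; [A]^0[B]^1 has units M^1.
Step 3: k = rate/([A]^0[B]^1), so units of k = M^(1-1)·s⁻¹ = s⁻¹.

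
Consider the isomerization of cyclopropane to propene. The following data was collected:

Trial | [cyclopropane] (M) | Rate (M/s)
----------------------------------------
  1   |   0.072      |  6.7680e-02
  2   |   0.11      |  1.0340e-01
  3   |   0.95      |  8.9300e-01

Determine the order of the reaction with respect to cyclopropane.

first order (1)

Step 1: Compare trials to find order n where rate₂/rate₁ = ([cyclopropane]₂/[cyclopropane]₁)^n
Step 2: rate₂/rate₁ = 1.0340e-01/6.7680e-02 = 1.528
Step 3: [cyclopropane]₂/[cyclopropane]₁ = 0.11/0.072 = 1.528
Step 4: n = ln(1.528)/ln(1.528) = 1.00 ≈ 1
Step 5: The reaction is first order in cyclopropane.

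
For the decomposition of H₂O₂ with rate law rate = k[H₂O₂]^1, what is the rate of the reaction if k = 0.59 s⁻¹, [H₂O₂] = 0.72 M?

0.4248 M/s

Step 1: Identify the rate law: rate = k[H₂O₂]^1
Step 2: Substitute values: rate = 0.59 × (0.72)^1
Step 3: Calculate: rate = 0.59 × 0.72 = 0.4248 M/s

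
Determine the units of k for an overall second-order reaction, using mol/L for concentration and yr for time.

(mol/L)⁻¹·yr⁻¹

Step 1: For overall order n, rate = k × (concentration)^n.
Step 2: Rate has units mol/L·yr⁻¹; concentration term has units (mol/L)^2.
Step 3: k = rate / (concentration)^n, so units of k = (mol/L)^(1-2)·yr⁻¹ = (mol/L)⁻¹·yr⁻¹.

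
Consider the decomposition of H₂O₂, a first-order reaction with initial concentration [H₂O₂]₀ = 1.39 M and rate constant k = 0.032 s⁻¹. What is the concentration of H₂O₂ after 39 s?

0.399 M

Step 1: For a first-order reaction: [H₂O₂] = [H₂O₂]₀ × e^(-kt)
Step 2: [H₂O₂] = 1.39 × e^(-0.032 × 39)
Step 3: [H₂O₂] = 1.39 × e^(-1.248)
Step 4: [H₂O₂] = 1.39 × 0.287078 = 0.399 M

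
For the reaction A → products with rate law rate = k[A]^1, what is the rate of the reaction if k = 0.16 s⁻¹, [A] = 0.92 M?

0.1472 M/s

Step 1: Identify the rate law: rate = k[A]^1
Step 2: Substitute values: rate = 0.16 × (0.92)^1
Step 3: Calculate: rate = 0.16 × 0.92 = 0.1472 M/s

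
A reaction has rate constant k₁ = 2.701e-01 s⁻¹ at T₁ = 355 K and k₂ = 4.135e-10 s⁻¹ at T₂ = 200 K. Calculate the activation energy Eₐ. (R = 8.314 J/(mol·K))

77.3 kJ/mol

Step 1: Use the two-temperature Arrhenius form: ln(k₂/k₁) = -Eₐ/R × (1/T₂ - 1/T₁)
Step 2: ln(k₂/k₁) = ln(4.135e-10/2.701e-01) = ln(1.53091e-09) = -20.2974
Step 3: 1/T₂ - 1/T₁ = 1/200 - 1/355 = 2.183099e-03 K⁻¹
Step 4: Eₐ = -R × ln(k₂/k₁) / (1/T₂ - 1/T₁) = -8.314 × -20.2974 / 2.183099e-03
Step 5: Eₐ = 7.7300e+04 J/mol = 77.3 kJ/mol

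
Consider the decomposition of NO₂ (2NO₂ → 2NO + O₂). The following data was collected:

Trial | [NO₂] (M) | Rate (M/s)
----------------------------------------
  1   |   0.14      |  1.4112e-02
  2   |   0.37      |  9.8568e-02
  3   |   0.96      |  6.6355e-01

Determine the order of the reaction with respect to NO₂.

second order (2)

Step 1: Compare trials to find order n where rate₂/rate₁ = ([NO₂]₂/[NO₂]₁)^n
Step 2: rate₂/rate₁ = 9.8568e-02/1.4112e-02 = 6.985
Step 3: [NO₂]₂/[NO₂]₁ = 0.37/0.14 = 2.643
Step 4: n = ln(6.985)/ln(2.643) = 2.00 ≈ 2
Step 5: The reaction is second order in NO₂.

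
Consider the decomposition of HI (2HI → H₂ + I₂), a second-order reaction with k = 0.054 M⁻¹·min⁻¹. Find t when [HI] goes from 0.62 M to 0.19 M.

67.6 min

Step 1: For second-order: t = (1/[HI] - 1/[HI]₀)/k
Step 2: t = (1/0.19 - 1/0.62)/0.054
Step 3: t = (5.263 - 1.613)/0.054
Step 4: t = 3.65/0.054 = 67.6 min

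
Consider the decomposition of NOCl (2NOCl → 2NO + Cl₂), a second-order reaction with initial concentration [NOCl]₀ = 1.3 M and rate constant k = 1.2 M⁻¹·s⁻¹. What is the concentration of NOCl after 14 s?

0.05692 M

Step 1: For a second-order reaction: 1/[NOCl] = 1/[NOCl]₀ + kt
Step 2: 1/[NOCl] = 1/1.3 + 1.2 × 14
Step 3: 1/[NOCl] = 0.7692 + 16.8 = 17.57
Step 4: [NOCl] = 1/17.57 = 0.05692 M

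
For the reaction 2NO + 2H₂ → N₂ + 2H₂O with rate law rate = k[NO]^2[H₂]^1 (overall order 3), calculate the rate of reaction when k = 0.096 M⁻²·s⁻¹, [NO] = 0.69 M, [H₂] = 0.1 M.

0.004571 M/s

Step 1: The rate law is rate = k[NO]^2[H₂]^1, overall order = 2+1 = 3
Step 2: Substitute values: rate = 0.096 × (0.69)^2 × (0.1)^1
Step 3: rate = 0.096 × 0.4761 × 0.1 = 0.00457056 M/s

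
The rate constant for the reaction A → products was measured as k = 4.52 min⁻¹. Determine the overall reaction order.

first order (1)

Step 1: The units of k for an nth-order reaction are (concentration)^(1-n)·(time)⁻¹.
Step 2: Here k has units min⁻¹, so the concentration exponent is 0.
Step 3: 1 - n = 0 ⇒ n = 1. The reaction is first order.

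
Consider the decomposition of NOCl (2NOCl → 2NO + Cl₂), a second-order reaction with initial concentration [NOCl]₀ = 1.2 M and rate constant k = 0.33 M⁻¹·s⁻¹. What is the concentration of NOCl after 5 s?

0.4027 M

Step 1: For a second-order reaction: 1/[NOCl] = 1/[NOCl]₀ + kt
Step 2: 1/[NOCl] = 1/1.2 + 0.33 × 5
Step 3: 1/[NOCl] = 0.8333 + 1.65 = 2.483
Step 4: [NOCl] = 1/2.483 = 0.4027 M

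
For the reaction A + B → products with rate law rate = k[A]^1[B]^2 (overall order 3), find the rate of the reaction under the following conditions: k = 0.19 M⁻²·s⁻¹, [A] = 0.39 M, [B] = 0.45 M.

0.01501 M/s

Step 1: The rate law is rate = k[A]^1[B]^2, overall order = 1+2 = 3
Step 2: Substitute values: rate = 0.19 × (0.39)^1 × (0.45)^2
Step 3: rate = 0.19 × 0.39 × 0.2025 = 0.0150053 M/s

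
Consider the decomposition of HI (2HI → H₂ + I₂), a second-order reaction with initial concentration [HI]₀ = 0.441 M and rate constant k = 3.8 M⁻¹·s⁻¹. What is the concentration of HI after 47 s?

0.005529 M

Step 1: For a second-order reaction: 1/[HI] = 1/[HI]₀ + kt
Step 2: 1/[HI] = 1/0.441 + 3.8 × 47
Step 3: 1/[HI] = 2.268 + 178.6 = 180.9
Step 4: [HI] = 1/180.9 = 0.005529 M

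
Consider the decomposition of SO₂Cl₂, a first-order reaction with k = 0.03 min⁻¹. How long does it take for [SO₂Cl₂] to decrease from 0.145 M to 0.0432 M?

40.36 min

Step 1: For first-order: t = ln([SO₂Cl₂]₀/[SO₂Cl₂])/k
Step 2: t = ln(0.145/0.0432)/0.03
Step 3: t = ln(3.356)/0.03
Step 4: t = 1.211/0.03 = 40.36 min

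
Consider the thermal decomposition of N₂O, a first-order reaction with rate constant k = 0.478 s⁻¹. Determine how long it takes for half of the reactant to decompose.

1.45 s

Step 1: For a first-order reaction, t₁/₂ = ln(2)/k
Step 2: t₁/₂ = ln(2)/0.478
Step 3: t₁/₂ = 0.6931/0.478 = 1.45 s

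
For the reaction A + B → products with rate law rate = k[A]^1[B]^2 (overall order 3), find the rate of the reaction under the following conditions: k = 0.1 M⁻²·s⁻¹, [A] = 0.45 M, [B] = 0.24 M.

0.002592 M/s

Step 1: The rate law is rate = k[A]^1[B]^2, overall order = 1+2 = 3
Step 2: Substitute values: rate = 0.1 × (0.45)^1 × (0.24)^2
Step 3: rate = 0.1 × 0.45 × 0.0576 = 0.002592 M/s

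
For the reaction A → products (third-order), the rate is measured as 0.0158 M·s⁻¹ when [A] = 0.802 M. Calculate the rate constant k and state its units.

0.03063 M⁻²·s⁻¹

Step 1: rate = k[A]^3, so k = rate / [A]^3.
Step 2: k = 0.0158 / (0.802)^3 = 0.0158 / 0.5158.
Step 3: k = 0.03063 M⁻²·s⁻¹.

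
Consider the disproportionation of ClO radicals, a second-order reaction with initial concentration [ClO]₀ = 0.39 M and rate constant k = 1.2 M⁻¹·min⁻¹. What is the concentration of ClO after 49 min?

0.0163 M

Step 1: For a second-order reaction: 1/[ClO] = 1/[ClO]₀ + kt
Step 2: 1/[ClO] = 1/0.39 + 1.2 × 49
Step 3: 1/[ClO] = 2.564 + 58.8 = 61.36
Step 4: [ClO] = 1/61.36 = 0.0163 M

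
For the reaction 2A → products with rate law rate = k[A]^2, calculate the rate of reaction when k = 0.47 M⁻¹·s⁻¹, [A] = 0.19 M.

0.01697 M/s

Step 1: Identify the rate law: rate = k[A]^2
Step 2: Substitute values: rate = 0.47 × (0.19)^2
Step 3: Calculate: rate = 0.47 × 0.0361 = 0.016967 M/s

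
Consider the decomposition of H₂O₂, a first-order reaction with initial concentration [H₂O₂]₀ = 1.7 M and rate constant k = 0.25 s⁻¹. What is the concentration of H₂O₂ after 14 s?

0.05134 M

Step 1: For a first-order reaction: [H₂O₂] = [H₂O₂]₀ × e^(-kt)
Step 2: [H₂O₂] = 1.7 × e^(-0.25 × 14)
Step 3: [H₂O₂] = 1.7 × e^(-3.5)
Step 4: [H₂O₂] = 1.7 × 0.0301974 = 0.05134 M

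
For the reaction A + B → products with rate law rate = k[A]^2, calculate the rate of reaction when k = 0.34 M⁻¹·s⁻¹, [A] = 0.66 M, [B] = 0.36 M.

0.1481 M/s

Step 1: The rate law is rate = k[A]^2
Step 2: Note that the rate does not depend on [B] (zero order in B).
Step 3: rate = 0.34 × (0.66)^2 = 0.148104 M/s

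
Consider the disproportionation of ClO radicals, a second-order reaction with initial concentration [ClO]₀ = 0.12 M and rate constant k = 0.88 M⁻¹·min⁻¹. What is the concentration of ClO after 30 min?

0.02879 M

Step 1: For a second-order reaction: 1/[ClO] = 1/[ClO]₀ + kt
Step 2: 1/[ClO] = 1/0.12 + 0.88 × 30
Step 3: 1/[ClO] = 8.333 + 26.4 = 34.73
Step 4: [ClO] = 1/34.73 = 0.02879 M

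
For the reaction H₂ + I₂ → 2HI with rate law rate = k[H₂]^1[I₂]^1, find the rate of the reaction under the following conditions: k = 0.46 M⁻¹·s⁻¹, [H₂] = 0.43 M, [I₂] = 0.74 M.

0.1464 M/s

Step 1: The rate law is rate = k[H₂]^1[I₂]^1
Step 2: Substitute: rate = 0.46 × (0.43)^1 × (0.74)^1
Step 3: rate = 0.46 × 0.43 × 0.74 = 0.146372 M/s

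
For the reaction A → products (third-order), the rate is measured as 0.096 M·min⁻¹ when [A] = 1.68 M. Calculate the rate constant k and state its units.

0.02025 M⁻²·min⁻¹

Step 1: rate = k[A]^3, so k = rate / [A]^3.
Step 2: k = 0.096 / (1.68)^3 = 0.096 / 4.742.
Step 3: k = 0.02025 M⁻²·min⁻¹.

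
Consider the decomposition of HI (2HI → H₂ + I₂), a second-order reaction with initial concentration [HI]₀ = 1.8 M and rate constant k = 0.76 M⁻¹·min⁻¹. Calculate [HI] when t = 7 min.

0.1702 M

Step 1: For a second-order reaction: 1/[HI] = 1/[HI]₀ + kt
Step 2: 1/[HI] = 1/1.8 + 0.76 × 7
Step 3: 1/[HI] = 0.5556 + 5.32 = 5.876
Step 4: [HI] = 1/5.876 = 0.1702 M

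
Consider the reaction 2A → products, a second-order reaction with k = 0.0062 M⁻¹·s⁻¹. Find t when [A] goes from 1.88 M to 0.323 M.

413.6 s

Step 1: For second-order: t = (1/[A] - 1/[A]₀)/k
Step 2: t = (1/0.323 - 1/1.88)/0.0062
Step 3: t = (3.096 - 0.5319)/0.0062
Step 4: t = 2.564/0.0062 = 413.6 s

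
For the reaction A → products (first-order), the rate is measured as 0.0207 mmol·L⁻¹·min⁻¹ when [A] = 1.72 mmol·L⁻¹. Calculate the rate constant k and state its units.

0.01203 min⁻¹

Step 1: rate = k[A]^1, so k = rate / [A]^1.
Step 2: k = 0.0207 / (1.72)^1 = 0.0207 / 1.72.
Step 3: k = 0.01203 min⁻¹.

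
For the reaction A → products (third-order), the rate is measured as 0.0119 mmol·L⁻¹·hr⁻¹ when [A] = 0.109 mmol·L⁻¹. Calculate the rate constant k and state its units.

9.189 (mmol·L⁻¹)⁻²·hr⁻¹

Step 1: rate = k[A]^3, so k = rate / [A]^3.
Step 2: k = 0.0119 / (0.109)^3 = 0.0119 / 0.001295.
Step 3: k = 9.189 (mmol·L⁻¹)⁻²·hr⁻¹.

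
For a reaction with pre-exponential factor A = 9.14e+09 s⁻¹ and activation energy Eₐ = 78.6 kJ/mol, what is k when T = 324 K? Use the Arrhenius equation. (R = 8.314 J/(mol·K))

1.94e-03 s⁻¹

Step 1: Use the Arrhenius equation: k = A × exp(-Eₐ/RT)
Step 2: Convert Eₐ to J/mol: 78.6 kJ/mol = 78600 J/mol
Step 3: Calculate the exponent: -Eₐ/(RT) = -78600/(8.314 × 324) = -29.17881
Step 4: k = 9.14e+09 × exp(-29.17881)
Step 5: k = 9.14e+09 × 2.12718e-13 = 1.9442e-03 s⁻¹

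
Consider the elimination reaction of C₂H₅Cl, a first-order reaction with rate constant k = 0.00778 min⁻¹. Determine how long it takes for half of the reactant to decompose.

89.09 min

Step 1: For a first-order reaction, t₁/₂ = ln(2)/k
Step 2: t₁/₂ = ln(2)/0.00778
Step 3: t₁/₂ = 0.6931/0.00778 = 89.09 min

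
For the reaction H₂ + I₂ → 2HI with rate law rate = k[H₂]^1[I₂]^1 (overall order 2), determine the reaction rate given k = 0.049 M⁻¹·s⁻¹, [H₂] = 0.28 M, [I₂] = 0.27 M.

0.003704 M/s

Step 1: The rate law is rate = k[H₂]^1[I₂]^1, overall order = 1+1 = 2
Step 2: Substitute values: rate = 0.049 × (0.28)^1 × (0.27)^1
Step 3: rate = 0.049 × 0.28 × 0.27 = 0.0037044 M/s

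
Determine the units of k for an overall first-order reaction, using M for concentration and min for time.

min⁻¹

Step 1: For overall order n, rate = k × (concentration)^n.
Step 2: Rate has units M·min⁻¹; concentration term has units M^1.
Step 3: k = rate / (concentration)^n, so units of k = M^(1-1)·min⁻¹ = min⁻¹.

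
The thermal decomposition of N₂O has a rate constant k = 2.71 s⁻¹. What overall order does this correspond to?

first order (1)

Step 1: The units of k for an nth-order reaction are (concentration)^(1-n)·(time)⁻¹.
Step 2: Here k has units s⁻¹, so the concentration exponent is 0.
Step 3: 1 - n = 0 ⇒ n = 1. The reaction is first order.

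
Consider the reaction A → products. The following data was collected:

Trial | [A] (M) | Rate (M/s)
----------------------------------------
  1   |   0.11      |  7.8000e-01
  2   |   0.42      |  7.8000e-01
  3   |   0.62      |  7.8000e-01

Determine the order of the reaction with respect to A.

zeroth order (0)

Step 1: Compare trials - when concentration changes, rate stays constant.
Step 2: rate₂/rate₁ = 7.8000e-01/7.8000e-01 = 1
Step 3: [A]₂/[A]₁ = 0.42/0.11 = 3.818
Step 4: Since rate ratio ≈ (conc ratio)^0, the reaction is zeroth order.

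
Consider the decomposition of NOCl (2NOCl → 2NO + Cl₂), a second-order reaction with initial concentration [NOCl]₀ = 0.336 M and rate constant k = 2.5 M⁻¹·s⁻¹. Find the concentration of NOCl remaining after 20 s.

0.01888 M

Step 1: For a second-order reaction: 1/[NOCl] = 1/[NOCl]₀ + kt
Step 2: 1/[NOCl] = 1/0.336 + 2.5 × 20
Step 3: 1/[NOCl] = 2.976 + 50 = 52.98
Step 4: [NOCl] = 1/52.98 = 0.01888 M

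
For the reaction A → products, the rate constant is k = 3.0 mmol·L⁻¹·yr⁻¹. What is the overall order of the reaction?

zeroth order (0)

Step 1: The units of k for an nth-order reaction are (concentration)^(1-n)·(time)⁻¹.
Step 2: Here k has units mmol·L⁻¹·yr⁻¹, so the concentration exponent is 1.
Step 3: 1 - n = 1 ⇒ n = 0. The reaction is zeroth order.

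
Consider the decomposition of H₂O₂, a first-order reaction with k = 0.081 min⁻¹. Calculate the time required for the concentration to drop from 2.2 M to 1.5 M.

4.728 min

Step 1: For first-order: t = ln([H₂O₂]₀/[H₂O₂])/k
Step 2: t = ln(2.2/1.5)/0.081
Step 3: t = ln(1.467)/0.081
Step 4: t = 0.383/0.081 = 4.728 min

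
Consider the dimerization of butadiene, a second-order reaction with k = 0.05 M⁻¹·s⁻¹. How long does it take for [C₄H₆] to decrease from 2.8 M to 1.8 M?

3.968 s

Step 1: For second-order: t = (1/[C₄H₆] - 1/[C₄H₆]₀)/k
Step 2: t = (1/1.8 - 1/2.8)/0.05
Step 3: t = (0.5556 - 0.3571)/0.05
Step 4: t = 0.1984/0.05 = 3.968 s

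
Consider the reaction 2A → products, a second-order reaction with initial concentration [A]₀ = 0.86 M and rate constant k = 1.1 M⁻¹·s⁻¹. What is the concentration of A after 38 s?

0.02328 M

Step 1: For a second-order reaction: 1/[A] = 1/[A]₀ + kt
Step 2: 1/[A] = 1/0.86 + 1.1 × 38
Step 3: 1/[A] = 1.163 + 41.8 = 42.96
Step 4: [A] = 1/42.96 = 0.02328 M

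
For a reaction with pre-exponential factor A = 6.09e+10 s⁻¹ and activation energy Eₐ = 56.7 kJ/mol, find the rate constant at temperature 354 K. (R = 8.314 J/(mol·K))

2.62e+02 s⁻¹

Step 1: Use the Arrhenius equation: k = A × exp(-Eₐ/RT)
Step 2: Convert Eₐ to J/mol: 56.7 kJ/mol = 56700 J/mol
Step 3: Calculate the exponent: -Eₐ/(RT) = -56700/(8.314 × 354) = -19.26503
Step 4: k = 6.09e+10 × exp(-19.26503)
Step 5: k = 6.09e+10 × 4.29837e-09 = 2.6177e+02 s⁻¹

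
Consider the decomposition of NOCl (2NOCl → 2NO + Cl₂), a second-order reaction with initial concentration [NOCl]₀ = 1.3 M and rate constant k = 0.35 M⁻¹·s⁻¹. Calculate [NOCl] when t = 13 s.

0.188 M

Step 1: For a second-order reaction: 1/[NOCl] = 1/[NOCl]₀ + kt
Step 2: 1/[NOCl] = 1/1.3 + 0.35 × 13
Step 3: 1/[NOCl] = 0.7692 + 4.55 = 5.319
Step 4: [NOCl] = 1/5.319 = 0.188 M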